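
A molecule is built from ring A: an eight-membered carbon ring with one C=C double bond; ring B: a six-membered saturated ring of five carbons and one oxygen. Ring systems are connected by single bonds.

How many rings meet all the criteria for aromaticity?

0

Ring A has six sp³ carbons, so it is not fully conjugated — not aromatic (cyclooctene).
Ring B has only sp³ atoms, so it is not fully conjugated — not aromatic (tetrahydropyran).
No ring is aromatic. Total: 0.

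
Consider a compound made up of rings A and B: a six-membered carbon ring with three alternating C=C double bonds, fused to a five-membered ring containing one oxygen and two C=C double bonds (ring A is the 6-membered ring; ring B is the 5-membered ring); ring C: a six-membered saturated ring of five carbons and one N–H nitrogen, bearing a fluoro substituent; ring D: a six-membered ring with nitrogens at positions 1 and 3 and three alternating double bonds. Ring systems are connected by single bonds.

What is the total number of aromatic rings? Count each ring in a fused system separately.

Rings A and B form a fused bicyclic system (with one oxygen) with 9 sp² atoms and 10 π electrons from ring double bonds plus a heteroatom lone pair. 10 = 4(2)+2, so the system is aromatic and both rings count as aromatic (benzofuran).
Ring C has only sp³ atoms, so it is not fully conjugated — not aromatic (piperidine).
Ring D is fully conjugated (every ring atom contributes a p orbital); 3 ring double bonds give 6 π electrons. Since 6 = 4n+2 (n=1), ring D is aromatic (pyrimidine).
Aromatic: A, B, D. Total: 3.

3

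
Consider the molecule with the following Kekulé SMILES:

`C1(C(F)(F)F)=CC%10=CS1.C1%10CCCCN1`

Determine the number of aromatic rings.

The SMILES encodes a five-membered ring of four carbons and one sulfur, with two C=C double bonds; a six-membered saturated ring of five carbons and one N–H nitrogen.
The 5-membered ring with one sulfur is planar and fully conjugated; 2 ring double bonds (4 π electrons) plus a heteroatom lone pair (2) give 6 π electrons. Since 6 = 4n+2 (n=1), it is aromatic (thiophene).
The 6-membered ring with one N–H has only sp³ atoms, so it is not fully conjugated — not aromatic (piperidine).
1 of the 2 rings is aromatic. Total: 1.

1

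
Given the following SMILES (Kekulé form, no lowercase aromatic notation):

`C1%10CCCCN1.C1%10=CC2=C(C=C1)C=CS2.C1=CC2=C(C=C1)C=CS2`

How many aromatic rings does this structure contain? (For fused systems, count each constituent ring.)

4

The SMILES encodes a six-membered saturated ring of five carbons and one N–H nitrogen; a six-membered carbon ring with three alternating C=C double bonds, fused to a five-membered ring containing one sulfur and two C=C double bonds; a six-membered carbon ring with three alternating C=C double bonds, fused to a five-membered ring containing one sulfur and two C=C double bonds.
The 6-membered ring with one N–H has only sp³ atoms, so it is not fully conjugated — not aromatic (piperidine).
The fused 6/5-membered bicyclic (with one sulfur) is a single π system with 9 sp² atoms and 10 π electrons from ring double bonds plus a heteroatom lone pair. 10 = 4(2)+2, so the system is aromatic and both rings count as aromatic (benzothiophene).
The fused 6/5-membered bicyclic (with one sulfur) is a single π system with 9 sp² atoms and 10 π electrons from ring double bonds plus a heteroatom lone pair. 10 = 4(2)+2, so the system is aromatic and both rings count as aromatic (benzothiophene).
4 of the 5 rings are aromatic. Total: 4.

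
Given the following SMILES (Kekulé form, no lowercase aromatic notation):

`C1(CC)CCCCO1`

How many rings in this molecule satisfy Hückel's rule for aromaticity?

The SMILES encodes a six-membered saturated ring of five carbons and one oxygen.
The 6-membered ring with one oxygen has only sp³ atoms, so it is not fully conjugated — not aromatic (tetrahydropyran).

0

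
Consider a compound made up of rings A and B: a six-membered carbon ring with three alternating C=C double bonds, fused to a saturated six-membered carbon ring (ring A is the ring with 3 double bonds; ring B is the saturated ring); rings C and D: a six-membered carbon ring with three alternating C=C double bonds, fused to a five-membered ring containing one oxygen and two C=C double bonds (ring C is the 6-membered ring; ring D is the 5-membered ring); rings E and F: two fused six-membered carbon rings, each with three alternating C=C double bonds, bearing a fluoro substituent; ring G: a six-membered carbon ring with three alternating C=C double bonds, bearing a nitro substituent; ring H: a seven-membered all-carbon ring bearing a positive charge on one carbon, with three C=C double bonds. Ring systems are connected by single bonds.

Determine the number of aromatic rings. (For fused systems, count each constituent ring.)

7

Ring A is planar and fully conjugated; 3 ring double bonds give 6 π electrons. Since 6 = 4n+2 (n=1), ring A is aromatic (benzene ring).
Ring B has four sp³ carbons, so it is not fully conjugated — not aromatic (cyclohexane ring).
Rings C and D form a fused bicyclic system (with one oxygen) with 9 sp² atoms and 10 π electrons from ring double bonds plus a heteroatom lone pair. 10 = 4(2)+2, so the system is aromatic and both rings count as aromatic (benzofuran).
Rings E and F form a fused bicyclic system with 10 sp² atoms and 10 π electrons from ring double bonds. 10 = 4(2)+2, so the system is aromatic and both rings count as aromatic (naphthalene).
Ring G is fully conjugated (every ring atom contributes a p orbital); 3 ring double bonds give 6 π electrons. Since 6 = 4n+2 (n=1), ring G is aromatic (benzene).
Ring H is fully conjugated (every ring atom contributes a p orbital); 3 ring double bonds (6 π electrons) plus the carbocation's empty p orbital (0, but keeps the ring conjugated) give 6 π electrons. Since 6 = 4n+2 (n=1), ring H is aromatic (tropylium cation).
Aromatic: A, C, D, E, F, G, H. Total: 7.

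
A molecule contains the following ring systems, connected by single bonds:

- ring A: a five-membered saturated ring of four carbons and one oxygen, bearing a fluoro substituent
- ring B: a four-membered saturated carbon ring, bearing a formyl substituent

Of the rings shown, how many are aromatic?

0

Ring A has only sp³ atoms, so it is not fully conjugated — not aromatic (tetrahydrofuran).
Ring B has only sp³ atoms, so it is not fully conjugated — not aromatic (cyclobutane).
No ring is aromatic. Total: 0.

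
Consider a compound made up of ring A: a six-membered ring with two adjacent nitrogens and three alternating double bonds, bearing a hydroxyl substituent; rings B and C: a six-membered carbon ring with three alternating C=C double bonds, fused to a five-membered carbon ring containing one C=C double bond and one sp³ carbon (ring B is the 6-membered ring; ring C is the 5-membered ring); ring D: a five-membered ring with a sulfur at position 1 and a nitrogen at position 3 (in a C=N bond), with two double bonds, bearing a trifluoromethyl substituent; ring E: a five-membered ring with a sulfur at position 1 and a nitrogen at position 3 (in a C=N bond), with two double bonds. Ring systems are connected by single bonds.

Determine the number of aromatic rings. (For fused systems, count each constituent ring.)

4

Ring A has a continuous p-orbital overlap around the ring; 3 ring double bonds give 6 π electrons. 6 = 4(1)+2, so ring A is aromatic (pyridazine).
Ring B has a continuous p-orbital overlap around the ring; 3 ring double bonds give 6 π electrons. That satisfies 4n+2 with n=1, so ring B is aromatic (benzene ring).
Ring C has one sp³ carbon, so it is not fully conjugated — not aromatic (cyclopentene ring).
Ring D is fully conjugated (every ring atom contributes a p orbital); 2 ring double bonds (4 π electrons) plus a heteroatom lone pair (2) give 6 π electrons. That satisfies 4n+2 with n=1, so ring D is aromatic (thiazole).
Ring E is planar and fully conjugated; 2 ring double bonds (4 π electrons) plus a heteroatom lone pair (2) give 6 π electrons. Since 6 = 4n+2 (n=1), ring E is aromatic (thiazole).
Aromatic: A, B, D, E. Total: 4.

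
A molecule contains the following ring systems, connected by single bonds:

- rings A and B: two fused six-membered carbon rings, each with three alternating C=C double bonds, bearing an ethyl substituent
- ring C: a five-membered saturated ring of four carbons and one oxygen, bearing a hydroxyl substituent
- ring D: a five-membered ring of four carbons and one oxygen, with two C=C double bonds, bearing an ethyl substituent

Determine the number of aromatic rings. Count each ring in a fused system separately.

3

Rings A and B form a fused bicyclic system with 10 sp² atoms and 10 π electrons from ring double bonds. 10 = 4(2)+2, so the system is aromatic and both rings count as aromatic (naphthalene).
Ring C has only sp³ atoms, so it is not fully conjugated — not aromatic (tetrahydrofuran).
Ring D has a continuous p-orbital overlap around the ring; 2 ring double bonds (4 π electrons) plus a heteroatom lone pair (2) give 6 π electrons. Since 6 = 4n+2 (n=1), ring D is aromatic (furan).
Aromatic: A, B, D. Total: 3.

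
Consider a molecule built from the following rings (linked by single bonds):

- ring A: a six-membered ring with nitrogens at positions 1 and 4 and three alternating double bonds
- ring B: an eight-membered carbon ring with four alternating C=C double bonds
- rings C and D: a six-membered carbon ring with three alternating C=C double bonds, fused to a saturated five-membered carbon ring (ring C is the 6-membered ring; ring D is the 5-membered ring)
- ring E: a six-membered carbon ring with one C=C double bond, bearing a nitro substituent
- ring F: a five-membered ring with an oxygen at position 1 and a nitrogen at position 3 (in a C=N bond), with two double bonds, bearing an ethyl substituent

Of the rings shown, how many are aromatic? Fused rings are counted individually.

3

Ring A is planar and fully conjugated; 3 ring double bonds give 6 π electrons. 6 = 4(1)+2, so ring A is aromatic (pyrazine).
Ring B has only sp² ring atoms; a planar conformation would have a fully conjugated π system of 8 electrons. But 8 = 4(2), which is 4n not 4n+2, so ring B is not aromatic (cyclooctatetraene) — cyclooctatetraene distorts into a non-planar tub to avoid antiaromaticity.
Ring C is fully conjugated (every ring atom contributes a p orbital); 3 ring double bonds give 6 π electrons. Since 6 = 4n+2 (n=1), ring C is aromatic (benzene ring).
Ring D has three sp³ carbons, so it is not fully conjugated — not aromatic (cyclopentane ring).
Ring E has four sp³ carbons, so it is not fully conjugated — not aromatic (cyclohexene).
Ring F is fully conjugated (every ring atom contributes a p orbital); 2 ring double bonds (4 π electrons) plus a heteroatom lone pair (2) give 6 π electrons. That satisfies 4n+2 with n=1, so ring F is aromatic (oxazole).
Aromatic: A, C, F. Total: 3.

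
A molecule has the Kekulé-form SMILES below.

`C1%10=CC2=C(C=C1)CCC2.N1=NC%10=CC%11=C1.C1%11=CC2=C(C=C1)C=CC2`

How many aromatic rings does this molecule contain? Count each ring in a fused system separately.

The SMILES encodes a six-membered carbon ring with three alternating C=C double bonds, fused to a saturated five-membered carbon ring; a six-membered ring with two adjacent nitrogens and three alternating double bonds; a six-membered carbon ring with three alternating C=C double bonds, fused to a five-membered carbon ring containing one C=C double bond and one sp³ carbon.
The 6-membered ring has a continuous p-orbital overlap around the ring; 3 ring double bonds give 6 π electrons. 6 = 4(1)+2, so it is aromatic (benzene ring).
The 5-membered ring has three sp³ carbons, so it is not fully conjugated — not aromatic (cyclopentane ring).
The 6-membered ring with two nitrogens (1,2) is fully conjugated (every ring atom contributes a p orbital); 3 ring double bonds give 6 π electrons. Since 6 = 4n+2 (n=1), it is aromatic (pyridazine).
The second 6-membered ring has a continuous p-orbital overlap around the ring; 3 ring double bonds give 6 π electrons. 6 = 4(1)+2, so it is aromatic (benzene ring).
The second 5-membered ring has one sp³ carbon, so it is not fully conjugated — not aromatic (cyclopentene ring).
3 of the 5 rings are aromatic. Total: 3.

3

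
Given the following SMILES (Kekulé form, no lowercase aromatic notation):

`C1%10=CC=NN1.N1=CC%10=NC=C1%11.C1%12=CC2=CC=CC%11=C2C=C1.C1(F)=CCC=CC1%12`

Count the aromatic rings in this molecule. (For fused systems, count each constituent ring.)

4

The SMILES encodes a five-membered ring with two adjacent nitrogens (one bearing H, one in a double bond) and two double bonds; a six-membered ring with nitrogens at positions 1 and 4 and three alternating double bonds; two fused six-membered carbon rings, each with three alternating C=C double bonds; a six-membered carbon ring with two isolated C=C double bonds and two sp³ carbons.
The 5-membered ring with two adjacent nitrogens (one N–H, one =N–) is fully conjugated (every ring atom contributes a p orbital); 2 ring double bonds (4 π electrons) plus a heteroatom lone pair (2) give 6 π electrons. That satisfies 4n+2 with n=1, so it is aromatic (pyrazole).
The 6-membered ring with two nitrogens (1,4) is fully conjugated (every ring atom contributes a p orbital); 3 ring double bonds give 6 π electrons. Since 6 = 4n+2 (n=1), it is aromatic (pyrazine).
The fused 6/6-membered bicyclic is a single π system with 10 sp² atoms and 10 π electrons from ring double bonds. 10 = 4(2)+2, so the system is aromatic and both rings count as aromatic (naphthalene).
The 6-membered ring has two sp³ carbons, so it is not fully conjugated — not aromatic (1,4-cyclohexadiene).
4 of the 5 rings are aromatic. Total: 4.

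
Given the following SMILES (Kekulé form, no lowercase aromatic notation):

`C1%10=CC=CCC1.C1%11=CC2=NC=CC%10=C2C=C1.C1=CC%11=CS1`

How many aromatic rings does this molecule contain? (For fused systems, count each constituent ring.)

3

The SMILES encodes a six-membered carbon ring with two conjugated C=C double bonds and two sp³ carbons; two fused six-membered rings, each with three alternating double bonds; one ring is all carbon and the other has one ring nitrogen; a five-membered ring of four carbons and one sulfur, with two C=C double bonds.
The 6-membered ring has two sp³ carbons, so it is not fully conjugated — not aromatic (1,3-cyclohexadiene).
The fused 6/6-membered bicyclic (with one nitrogen) is a single π system with 10 sp² atoms and 10 π electrons from ring double bonds. 10 = 4(2)+2, so the system is aromatic and both rings count as aromatic (quinoline).
The 5-membered ring with one sulfur has a continuous p-orbital overlap around the ring; 2 ring double bonds (4 π electrons) plus a heteroatom lone pair (2) give 6 π electrons. That satisfies 4n+2 with n=1, so it is aromatic (thiophene).
3 of the 4 rings are aromatic. Total: 3.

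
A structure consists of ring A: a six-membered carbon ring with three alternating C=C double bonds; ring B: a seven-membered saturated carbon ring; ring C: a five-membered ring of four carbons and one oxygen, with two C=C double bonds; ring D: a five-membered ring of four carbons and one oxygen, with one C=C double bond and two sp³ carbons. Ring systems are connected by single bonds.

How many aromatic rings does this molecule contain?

2

Ring A is fully conjugated (every ring atom contributes a p orbital); 3 ring double bonds give 6 π electrons. Since 6 = 4n+2 (n=1), ring A is aromatic (benzene).
Ring B has only sp³ atoms, so it is not fully conjugated — not aromatic (cycloheptane).
Ring C has a continuous p-orbital overlap around the ring; 2 ring double bonds (4 π electrons) plus a heteroatom lone pair (2) give 6 π electrons. That satisfies 4n+2 with n=1, so ring C is aromatic (furan).
Ring D has two sp³ carbons, so it is not fully conjugated — not aromatic (2,3-dihydrofuran).
Aromatic: A, C. Total: 2.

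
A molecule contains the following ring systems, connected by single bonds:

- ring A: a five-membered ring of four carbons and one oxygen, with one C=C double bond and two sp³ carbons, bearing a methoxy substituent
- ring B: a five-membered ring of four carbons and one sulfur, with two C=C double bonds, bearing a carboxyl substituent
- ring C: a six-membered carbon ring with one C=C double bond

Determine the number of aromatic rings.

1

Ring A has two sp³ carbons, so it is not fully conjugated — not aromatic (2,3-dihydrofuran).
Ring B is fully conjugated (every ring atom contributes a p orbital); 2 ring double bonds (4 π electrons) plus a heteroatom lone pair (2) give 6 π electrons. That satisfies 4n+2 with n=1, so ring B is aromatic (thiophene).
Ring C has four sp³ carbons, so it is not fully conjugated — not aromatic (cyclohexene).
Aromatic: B. Total: 1.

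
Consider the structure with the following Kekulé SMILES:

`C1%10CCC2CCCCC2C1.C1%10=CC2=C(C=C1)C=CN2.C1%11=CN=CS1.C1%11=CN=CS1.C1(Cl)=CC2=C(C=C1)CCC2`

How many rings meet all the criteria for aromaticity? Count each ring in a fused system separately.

The SMILES encodes two fused six-membered saturated carbon rings; a six-membered carbon ring with three alternating C=C double bonds, fused to a five-membered ring containing one N–H nitrogen and two C=C double bonds; a five-membered ring with a sulfur at position 1 and a nitrogen at position 3 (in a C=N bond), with two double bonds; a five-membered ring with a sulfur at position 1 and a nitrogen at position 3 (in a C=N bond), with two double bonds; a six-membered carbon ring with three alternating C=C double bonds, fused to a saturated five-membered carbon ring.
The 6-membered ring has only sp³ atoms, so it is not fully conjugated — not aromatic (cyclohexane ring).
The second 6-membered ring has only sp³ atoms, so it is not fully conjugated — not aromatic (cyclohexane ring).
The fused 6/5-membered bicyclic (with one N–H) is a single π system with 9 sp² atoms and 10 π electrons from ring double bonds plus a heteroatom lone pair. 10 = 4(2)+2, so the system is aromatic and both rings count as aromatic (indole).
The 5-membered ring with one sulfur and one =N– is planar and fully conjugated; 2 ring double bonds (4 π electrons) plus a heteroatom lone pair (2) give 6 π electrons. 6 = 4(1)+2, so it is aromatic (thiazole).
The second 5-membered ring with one sulfur and one =N– is planar and fully conjugated; 2 ring double bonds (4 π electrons) plus a heteroatom lone pair (2) give 6 π electrons. That satisfies 4n+2 with n=1, so it is aromatic (thiazole).
The third 6-membered ring has a continuous p-orbital overlap around the ring; 3 ring double bonds give 6 π electrons. Since 6 = 4n+2 (n=1), it is aromatic (benzene ring).
The 5-membered ring has three sp³ carbons, so it is not fully conjugated — not aromatic (cyclopentane ring).
5 of the 8 rings are aromatic. Total: 5.

5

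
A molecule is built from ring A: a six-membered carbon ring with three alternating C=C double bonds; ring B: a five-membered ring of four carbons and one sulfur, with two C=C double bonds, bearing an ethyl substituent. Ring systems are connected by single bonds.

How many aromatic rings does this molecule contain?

Ring A has a continuous p-orbital overlap around the ring; 3 ring double bonds give 6 π electrons. 6 = 4(1)+2, so ring A is aromatic (benzene).
Ring B is planar and fully conjugated; 2 ring double bonds (4 π electrons) plus a heteroatom lone pair (2) give 6 π electrons. Since 6 = 4n+2 (n=1), ring B is aromatic (thiophene).
Aromatic: A, B. Total: 2.

2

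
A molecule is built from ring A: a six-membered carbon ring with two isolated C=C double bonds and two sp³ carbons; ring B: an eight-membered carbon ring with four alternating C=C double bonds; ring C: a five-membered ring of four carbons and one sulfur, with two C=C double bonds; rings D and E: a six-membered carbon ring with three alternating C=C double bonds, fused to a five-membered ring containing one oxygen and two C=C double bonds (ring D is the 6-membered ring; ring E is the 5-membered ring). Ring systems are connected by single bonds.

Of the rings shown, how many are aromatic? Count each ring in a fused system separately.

3

Ring A has two sp³ carbons, so it is not fully conjugated — not aromatic (1,4-cyclohexadiene).
Ring B has only sp² ring atoms; a planar conformation would have a fully conjugated π system of 8 electrons. But 8 = 4(2), which is 4n not 4n+2, so ring B is not aromatic (cyclooctatetraene) — cyclooctatetraene distorts into a non-planar tub to avoid antiaromaticity.
Ring C is fully conjugated (every ring atom contributes a p orbital); 2 ring double bonds (4 π electrons) plus a heteroatom lone pair (2) give 6 π electrons. Since 6 = 4n+2 (n=1), ring C is aromatic (thiophene).
Rings D and E form a fused bicyclic system (with one oxygen) with 9 sp² atoms and 10 π electrons from ring double bonds plus a heteroatom lone pair. 10 = 4(2)+2, so the system is aromatic and both rings count as aromatic (benzofuran).
Aromatic: C, D, E. Total: 3.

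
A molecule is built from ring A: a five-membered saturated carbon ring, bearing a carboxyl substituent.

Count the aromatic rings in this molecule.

Ring A has only sp³ atoms, so it is not fully conjugated — not aromatic (cyclopentane).

0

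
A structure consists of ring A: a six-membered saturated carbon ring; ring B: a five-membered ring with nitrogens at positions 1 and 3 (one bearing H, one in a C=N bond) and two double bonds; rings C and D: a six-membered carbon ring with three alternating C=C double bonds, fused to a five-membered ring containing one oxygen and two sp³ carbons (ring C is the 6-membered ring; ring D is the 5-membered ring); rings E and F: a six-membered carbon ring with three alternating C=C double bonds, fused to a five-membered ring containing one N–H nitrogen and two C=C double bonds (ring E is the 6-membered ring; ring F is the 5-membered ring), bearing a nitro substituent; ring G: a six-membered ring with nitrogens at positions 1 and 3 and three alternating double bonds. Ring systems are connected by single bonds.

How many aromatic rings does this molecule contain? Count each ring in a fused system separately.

Ring A has only sp³ atoms, so it is not fully conjugated — not aromatic (cyclohexane).
Ring B has a continuous p-orbital overlap around the ring; 2 ring double bonds (4 π electrons) plus a heteroatom lone pair (2) give 6 π electrons. 6 = 4(1)+2, so ring B is aromatic (imidazole).
Ring C has a continuous p-orbital overlap around the ring; 3 ring double bonds give 6 π electrons. 6 = 4(1)+2, so ring C is aromatic (benzene ring).
Ring D has two sp³ carbons, so it is not fully conjugated — not aromatic (oxolane ring).
Rings E and F form a fused bicyclic system (with one N–H) with 9 sp² atoms and 10 π electrons from ring double bonds plus a heteroatom lone pair. 10 = 4(2)+2, so the system is aromatic and both rings count as aromatic (indole).
Ring G is planar and fully conjugated; 3 ring double bonds give 6 π electrons. That satisfies 4n+2 with n=1, so ring G is aromatic (pyrimidine).
Aromatic: B, C, E, F, G. Total: 5.

5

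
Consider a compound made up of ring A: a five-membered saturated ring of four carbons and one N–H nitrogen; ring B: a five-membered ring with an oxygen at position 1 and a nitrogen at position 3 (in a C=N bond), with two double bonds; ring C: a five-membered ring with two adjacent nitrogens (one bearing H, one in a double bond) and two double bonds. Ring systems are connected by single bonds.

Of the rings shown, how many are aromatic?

Ring A has only sp³ atoms, so it is not fully conjugated — not aromatic (pyrrolidine).
Ring B is fully conjugated (every ring atom contributes a p orbital); 2 ring double bonds (4 π electrons) plus a heteroatom lone pair (2) give 6 π electrons. That satisfies 4n+2 with n=1, so ring B is aromatic (oxazole).
Ring C has a continuous p-orbital overlap around the ring; 2 ring double bonds (4 π electrons) plus a heteroatom lone pair (2) give 6 π electrons. Since 6 = 4n+2 (n=1), ring C is aromatic (pyrazole).
Aromatic: B, C. Total: 2.

2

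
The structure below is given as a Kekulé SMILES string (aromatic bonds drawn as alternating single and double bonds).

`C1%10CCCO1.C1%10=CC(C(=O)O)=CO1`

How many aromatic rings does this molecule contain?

1

The SMILES encodes a five-membered saturated ring of four carbons and one oxygen; a five-membered ring of four carbons and one oxygen, with two C=C double bonds.
The 5-membered ring with one oxygen has only sp³ atoms, so it is not fully conjugated — not aromatic (tetrahydrofuran).
The second 5-membered ring with one oxygen is planar and fully conjugated; 2 ring double bonds (4 π electrons) plus a heteroatom lone pair (2) give 6 π electrons. Since 6 = 4n+2 (n=1), it is aromatic (furan).
1 of the 2 rings is aromatic. Total: 1.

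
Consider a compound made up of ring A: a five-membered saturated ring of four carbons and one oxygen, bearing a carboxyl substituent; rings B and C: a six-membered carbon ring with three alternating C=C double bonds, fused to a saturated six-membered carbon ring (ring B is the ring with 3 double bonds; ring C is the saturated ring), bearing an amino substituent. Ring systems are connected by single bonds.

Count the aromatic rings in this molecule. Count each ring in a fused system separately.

1

Ring A has only sp³ atoms, so it is not fully conjugated — not aromatic (tetrahydrofuran).
Ring B is planar and fully conjugated; 3 ring double bonds give 6 π electrons. Since 6 = 4n+2 (n=1), ring B is aromatic (benzene ring).
Ring C has four sp³ carbons, so it is not fully conjugated — not aromatic (cyclohexane ring).
Aromatic: B. Total: 1.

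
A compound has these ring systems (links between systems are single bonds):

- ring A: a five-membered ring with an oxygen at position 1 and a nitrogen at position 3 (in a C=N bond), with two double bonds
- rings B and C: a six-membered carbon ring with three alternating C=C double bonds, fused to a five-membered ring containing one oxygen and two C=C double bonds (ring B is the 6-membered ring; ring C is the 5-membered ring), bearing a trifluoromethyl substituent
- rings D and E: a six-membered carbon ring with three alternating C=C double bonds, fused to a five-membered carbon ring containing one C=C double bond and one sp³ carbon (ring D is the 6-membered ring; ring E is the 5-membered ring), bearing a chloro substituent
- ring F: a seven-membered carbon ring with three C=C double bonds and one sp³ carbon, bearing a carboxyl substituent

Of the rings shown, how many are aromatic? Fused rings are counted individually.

4

Ring A has a continuous p-orbital overlap around the ring; 2 ring double bonds (4 π electrons) plus a heteroatom lone pair (2) give 6 π electrons. That satisfies 4n+2 with n=1, so ring A is aromatic (oxazole).
Rings B and C form a fused bicyclic system (with one oxygen) with 9 sp² atoms and 10 π electrons from ring double bonds plus a heteroatom lone pair. 10 = 4(2)+2, so the system is aromatic and both rings count as aromatic (benzofuran).
Ring D is planar and fully conjugated; 3 ring double bonds give 6 π electrons. That satisfies 4n+2 with n=1, so ring D is aromatic (benzene ring).
Ring E has one sp³ carbon, so it is not fully conjugated — not aromatic (cyclopentene ring).
Ring F has one sp³ carbon, so it is not fully conjugated — not aromatic (cycloheptatriene).
Aromatic: A, B, C, D. Total: 4.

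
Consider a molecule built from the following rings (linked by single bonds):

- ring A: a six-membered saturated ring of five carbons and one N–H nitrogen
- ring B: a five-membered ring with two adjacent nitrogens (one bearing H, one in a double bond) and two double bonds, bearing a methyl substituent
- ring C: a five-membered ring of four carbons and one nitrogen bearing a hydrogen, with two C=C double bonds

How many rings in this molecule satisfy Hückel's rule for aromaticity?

Ring A has only sp³ atoms, so it is not fully conjugated — not aromatic (piperidine).
Ring B is fully conjugated (every ring atom contributes a p orbital); 2 ring double bonds (4 π electrons) plus a heteroatom lone pair (2) give 6 π electrons. That satisfies 4n+2 with n=1, so ring B is aromatic (pyrazole).
Ring C is planar and fully conjugated; 2 ring double bonds (4 π electrons) plus a heteroatom lone pair (2) give 6 π electrons. Since 6 = 4n+2 (n=1), ring C is aromatic (pyrrole).
Aromatic: B, C. Total: 2.

2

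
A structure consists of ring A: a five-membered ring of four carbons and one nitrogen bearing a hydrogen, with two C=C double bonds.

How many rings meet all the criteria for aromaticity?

1

Ring A is fully conjugated (every ring atom contributes a p orbital); 2 ring double bonds (4 π electrons) plus a heteroatom lone pair (2) give 6 π electrons. Since 6 = 4n+2 (n=1), ring A is aromatic (pyrrole).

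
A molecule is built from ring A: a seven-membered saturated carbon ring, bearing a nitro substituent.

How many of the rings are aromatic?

Ring A has only sp³ atoms, so it is not fully conjugated — not aromatic (cycloheptane).

0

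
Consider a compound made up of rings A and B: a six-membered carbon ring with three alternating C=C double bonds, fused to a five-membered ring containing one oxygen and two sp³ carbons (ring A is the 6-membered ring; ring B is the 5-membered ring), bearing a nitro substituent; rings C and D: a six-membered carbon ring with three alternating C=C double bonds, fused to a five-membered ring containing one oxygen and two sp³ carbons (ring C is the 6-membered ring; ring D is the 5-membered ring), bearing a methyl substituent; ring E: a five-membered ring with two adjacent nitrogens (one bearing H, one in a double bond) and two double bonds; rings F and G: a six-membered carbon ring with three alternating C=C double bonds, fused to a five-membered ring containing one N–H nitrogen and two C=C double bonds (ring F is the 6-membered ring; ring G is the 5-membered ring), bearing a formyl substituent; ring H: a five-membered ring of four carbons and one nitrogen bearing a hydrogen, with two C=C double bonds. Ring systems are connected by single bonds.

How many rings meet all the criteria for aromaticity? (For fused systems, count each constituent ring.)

6

Ring A has a continuous p-orbital overlap around the ring; 3 ring double bonds give 6 π electrons. That satisfies 4n+2 with n=1, so ring A is aromatic (benzene ring).
Ring B has two sp³ carbons, so it is not fully conjugated — not aromatic (oxolane ring).
Ring C has a continuous p-orbital overlap around the ring; 3 ring double bonds give 6 π electrons. 6 = 4(1)+2, so ring C is aromatic (benzene ring).
Ring D has two sp³ carbons, so it is not fully conjugated — not aromatic (oxolane ring).
Ring E has a continuous p-orbital overlap around the ring; 2 ring double bonds (4 π electrons) plus a heteroatom lone pair (2) give 6 π electrons. Since 6 = 4n+2 (n=1), ring E is aromatic (pyrazole).
Rings F and G form a fused bicyclic system (with one N–H) with 9 sp² atoms and 10 π electrons from ring double bonds plus a heteroatom lone pair. 10 = 4(2)+2, so the system is aromatic and both rings count as aromatic (indole).
Ring H is fully conjugated (every ring atom contributes a p orbital); 2 ring double bonds (4 π electrons) plus a heteroatom lone pair (2) give 6 π electrons. Since 6 = 4n+2 (n=1), ring H is aromatic (pyrrole).
Aromatic: A, C, E, F, G, H. Total: 6.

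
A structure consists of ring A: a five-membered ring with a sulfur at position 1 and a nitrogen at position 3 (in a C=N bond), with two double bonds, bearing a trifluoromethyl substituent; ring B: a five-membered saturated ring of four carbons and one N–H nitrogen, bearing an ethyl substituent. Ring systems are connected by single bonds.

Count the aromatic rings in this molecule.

1

Ring A is fully conjugated (every ring atom contributes a p orbital); 2 ring double bonds (4 π electrons) plus a heteroatom lone pair (2) give 6 π electrons. That satisfies 4n+2 with n=1, so ring A is aromatic (thiazole).
Ring B has only sp³ atoms, so it is not fully conjugated — not aromatic (pyrrolidine).
Aromatic: A. Total: 1.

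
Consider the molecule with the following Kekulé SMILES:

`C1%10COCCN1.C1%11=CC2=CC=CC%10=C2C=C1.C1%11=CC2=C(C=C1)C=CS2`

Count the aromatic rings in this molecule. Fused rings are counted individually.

4

The SMILES encodes a six-membered saturated ring with an oxygen and an N–H nitrogen at positions 1 and 4; two fused six-membered carbon rings, each with three alternating C=C double bonds; a six-membered carbon ring with three alternating C=C double bonds, fused to a five-membered ring containing one sulfur and two C=C double bonds.
The 6-membered ring with one oxygen and one N–H (1,4) has only sp³ atoms, so it is not fully conjugated — not aromatic (morpholine).
The fused 6/6-membered bicyclic is a single π system with 10 sp² atoms and 10 π electrons from ring double bonds. 10 = 4(2)+2, so the system is aromatic and both rings count as aromatic (naphthalene).
The fused 6/5-membered bicyclic (with one sulfur) is a single π system with 9 sp² atoms and 10 π electrons from ring double bonds plus a heteroatom lone pair. 10 = 4(2)+2, so the system is aromatic and both rings count as aromatic (benzothiophene).
4 of the 5 rings are aromatic. Total: 4.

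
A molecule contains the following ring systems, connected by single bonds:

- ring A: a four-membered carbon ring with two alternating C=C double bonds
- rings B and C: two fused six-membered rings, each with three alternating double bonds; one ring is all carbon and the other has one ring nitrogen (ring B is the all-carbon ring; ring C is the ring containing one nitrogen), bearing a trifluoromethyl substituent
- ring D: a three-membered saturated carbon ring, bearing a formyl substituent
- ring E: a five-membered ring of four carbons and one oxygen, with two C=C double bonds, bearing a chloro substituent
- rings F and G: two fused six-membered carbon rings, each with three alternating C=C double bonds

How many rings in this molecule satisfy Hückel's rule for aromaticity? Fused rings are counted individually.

5

Ring A has only sp² ring atoms; a planar conformation would have a fully conjugated π system of 4 electrons. But 4 = 4(1), which is 4n not 4n+2, so ring A is not aromatic (cyclobutadiene) — cyclobutadiene is antiaromatic and distorts to a rectangle.
Rings B and C form a fused bicyclic system (with one nitrogen) with 10 sp² atoms and 10 π electrons from ring double bonds. 10 = 4(2)+2, so the system is aromatic and both rings count as aromatic (quinoline).
Ring D has only sp³ atoms, so it is not fully conjugated — not aromatic (cyclopropane).
Ring E has a continuous p-orbital overlap around the ring; 2 ring double bonds (4 π electrons) plus a heteroatom lone pair (2) give 6 π electrons. Since 6 = 4n+2 (n=1), ring E is aromatic (furan).
Rings F and G form a fused bicyclic system with 10 sp² atoms and 10 π electrons from ring double bonds. 10 = 4(2)+2, so the system is aromatic and both rings count as aromatic (naphthalene).
Aromatic: B, C, E, F, G. Total: 5.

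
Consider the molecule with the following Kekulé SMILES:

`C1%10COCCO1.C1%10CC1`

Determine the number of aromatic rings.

0

The SMILES encodes a six-membered saturated ring with oxygens at positions 1 and 4; a three-membered saturated carbon ring.
The 6-membered ring with two oxygens (1,4) has only sp³ atoms, so it is not fully conjugated — not aromatic (1,4-dioxane).
The 3-membered ring has only sp³ atoms, so it is not fully conjugated — not aromatic (cyclopropane).
None of the rings are aromatic. Total: 0.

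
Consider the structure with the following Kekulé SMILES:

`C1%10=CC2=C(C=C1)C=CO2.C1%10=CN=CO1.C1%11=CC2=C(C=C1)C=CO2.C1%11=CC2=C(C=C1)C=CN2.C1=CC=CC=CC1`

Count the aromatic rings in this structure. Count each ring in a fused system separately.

The SMILES encodes a six-membered carbon ring with three alternating C=C double bonds, fused to a five-membered ring containing one oxygen and two C=C double bonds; a five-membered ring with an oxygen at position 1 and a nitrogen at position 3 (in a C=N bond), with two double bonds; a six-membered carbon ring with three alternating C=C double bonds, fused to a five-membered ring containing one oxygen and two C=C double bonds; a six-membered carbon ring with three alternating C=C double bonds, fused to a five-membered ring containing one N–H nitrogen and two C=C double bonds; a seven-membered carbon ring with three C=C double bonds and one sp³ carbon.
The fused 6/5-membered bicyclic (with one oxygen) is a single π system with 9 sp² atoms and 10 π electrons from ring double bonds plus a heteroatom lone pair. 10 = 4(2)+2, so the system is aromatic and both rings count as aromatic (benzofuran).
The 5-membered ring with one oxygen and one =N– is planar and fully conjugated; 2 ring double bonds (4 π electrons) plus a heteroatom lone pair (2) give 6 π electrons. 6 = 4(1)+2, so it is aromatic (oxazole).
The fused 6/5-membered bicyclic (with one oxygen) is a single π system with 9 sp² atoms and 10 π electrons from ring double bonds plus a heteroatom lone pair. 10 = 4(2)+2, so the system is aromatic and both rings count as aromatic (benzofuran).
The fused 6/5-membered bicyclic (with one N–H) is a single π system with 9 sp² atoms and 10 π electrons from ring double bonds plus a heteroatom lone pair. 10 = 4(2)+2, so the system is aromatic and both rings count as aromatic (indole).
The 7-membered ring has one sp³ carbon, so it is not fully conjugated — not aromatic (cycloheptatriene).
7 of the 8 rings are aromatic. Total: 7.

7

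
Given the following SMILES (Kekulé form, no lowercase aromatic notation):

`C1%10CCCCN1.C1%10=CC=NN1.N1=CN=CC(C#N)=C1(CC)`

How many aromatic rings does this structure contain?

The SMILES encodes a six-membered saturated ring of five carbons and one N–H nitrogen; a five-membered ring with two adjacent nitrogens (one bearing H, one in a double bond) and two double bonds; a six-membered ring with nitrogens at positions 1 and 3 and three alternating double bonds.
The 6-membered ring with one N–H has only sp³ atoms, so it is not fully conjugated — not aromatic (piperidine).
The 5-membered ring with two adjacent nitrogens (one N–H, one =N–) is planar and fully conjugated; 2 ring double bonds (4 π electrons) plus a heteroatom lone pair (2) give 6 π electrons. That satisfies 4n+2 with n=1, so it is aromatic (pyrazole).
The 6-membered ring with two nitrogens (1,3) is fully conjugated (every ring atom contributes a p orbital); 3 ring double bonds give 6 π electrons. 6 = 4(1)+2, so it is aromatic (pyrimidine).
2 of the 3 rings are aromatic. Total: 2.

2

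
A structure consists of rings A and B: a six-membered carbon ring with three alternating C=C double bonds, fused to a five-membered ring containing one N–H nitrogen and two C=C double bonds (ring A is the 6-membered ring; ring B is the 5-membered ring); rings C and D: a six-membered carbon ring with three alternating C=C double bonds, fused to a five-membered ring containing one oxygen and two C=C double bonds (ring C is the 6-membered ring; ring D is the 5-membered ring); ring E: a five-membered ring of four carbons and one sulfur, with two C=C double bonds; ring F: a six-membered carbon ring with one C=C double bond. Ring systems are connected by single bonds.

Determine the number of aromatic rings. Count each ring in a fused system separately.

Rings A and B form a fused bicyclic system (with one N–H) with 9 sp² atoms and 10 π electrons from ring double bonds plus a heteroatom lone pair. 10 = 4(2)+2, so the system is aromatic and both rings count as aromatic (indole).
Rings C and D form a fused bicyclic system (with one oxygen) with 9 sp² atoms and 10 π electrons from ring double bonds plus a heteroatom lone pair. 10 = 4(2)+2, so the system is aromatic and both rings count as aromatic (benzofuran).
Ring E is planar and fully conjugated; 2 ring double bonds (4 π electrons) plus a heteroatom lone pair (2) give 6 π electrons. That satisfies 4n+2 with n=1, so ring E is aromatic (thiophene).
Ring F has four sp³ carbons, so it is not fully conjugated — not aromatic (cyclohexene).
Aromatic: A, B, C, D, E. Total: 5.

5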